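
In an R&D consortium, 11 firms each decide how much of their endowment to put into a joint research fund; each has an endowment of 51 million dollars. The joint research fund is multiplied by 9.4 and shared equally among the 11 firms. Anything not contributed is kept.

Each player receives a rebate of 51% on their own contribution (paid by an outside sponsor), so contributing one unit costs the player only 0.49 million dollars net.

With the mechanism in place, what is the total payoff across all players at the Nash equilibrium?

5559.51 million dollars

The effective private return per unit is now (9.4/11) / 0.49 = 1.7440 > 1, so every player's dominant strategy flips to full contribution.
So the Nash equilibrium is full contribution by all 11; the group earns 11 × (51 × 0.51 + 9.4 × 51) = 5559.51.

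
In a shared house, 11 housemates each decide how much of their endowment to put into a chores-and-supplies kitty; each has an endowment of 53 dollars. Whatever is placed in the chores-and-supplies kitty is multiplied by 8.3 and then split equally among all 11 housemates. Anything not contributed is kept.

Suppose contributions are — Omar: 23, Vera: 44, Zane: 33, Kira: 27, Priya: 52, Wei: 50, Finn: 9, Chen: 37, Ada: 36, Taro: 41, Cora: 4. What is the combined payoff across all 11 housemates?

3181.80 dollars

Total contributed: 23 + 44 + 33 + 27 + 52 + 50 + 9 + 37 + 36 + 41 + 4 = 356; total kept: 11 × 53 − 356 = 227.
The chores-and-supplies kitty pays out 8.3 × 356 = 2954.80 in aggregate.
Group total = 227 + 2954.80 = 3181.80.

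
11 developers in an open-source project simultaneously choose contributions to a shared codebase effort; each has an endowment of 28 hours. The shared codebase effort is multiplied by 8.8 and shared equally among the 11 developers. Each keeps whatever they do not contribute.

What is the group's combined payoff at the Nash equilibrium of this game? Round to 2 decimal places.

Each contributed unit returns 8.8/11 = 0.8000 to its contributor — below 1 — so contributing 0 is dominant for every player. At the Nash equilibrium everyone keeps their 28, and the group total is 11 × 28 = 308.

308.00 hours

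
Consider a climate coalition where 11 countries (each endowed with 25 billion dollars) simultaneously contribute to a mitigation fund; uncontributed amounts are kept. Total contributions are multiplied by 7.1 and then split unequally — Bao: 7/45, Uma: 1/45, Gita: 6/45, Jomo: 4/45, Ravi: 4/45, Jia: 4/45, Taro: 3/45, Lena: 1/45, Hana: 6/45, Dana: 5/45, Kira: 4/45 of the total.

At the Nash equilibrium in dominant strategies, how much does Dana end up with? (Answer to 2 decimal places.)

For player j, contributing a unit is worthwhile iff 7.1 × (j's share) ≥ 1, i.e. iff j's share is at least 0.1408.
Only Bao (7/45) clears that bar, contributing 25; the remaining 10 contribute 0. Total contributed: 25.
Dana keeps 25 and receives 7.1 × 25 × 5/45 = 19.72 from the mitigation fund, for a payoff of 44.72.

44.72 billion dollars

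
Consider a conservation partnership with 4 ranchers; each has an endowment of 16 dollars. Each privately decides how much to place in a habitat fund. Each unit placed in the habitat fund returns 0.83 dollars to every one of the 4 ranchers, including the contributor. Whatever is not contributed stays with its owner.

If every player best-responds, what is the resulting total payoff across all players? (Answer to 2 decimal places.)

64.00 dollars

The private return per contributed unit is 0.83 < 1, so contributing 0 is dominant for every player. At the Nash equilibrium everyone keeps their 16, and the group total is 4 × 16 = 64.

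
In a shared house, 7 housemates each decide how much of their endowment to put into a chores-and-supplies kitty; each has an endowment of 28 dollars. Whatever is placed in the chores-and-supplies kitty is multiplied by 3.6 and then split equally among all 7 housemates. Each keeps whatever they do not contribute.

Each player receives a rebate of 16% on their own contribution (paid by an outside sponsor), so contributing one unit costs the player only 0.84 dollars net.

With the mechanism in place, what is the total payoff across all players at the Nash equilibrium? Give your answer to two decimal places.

196.00 dollars

Even with the mechanism, each unit contributed returns only (3.6/7) / 0.84 = 0.6122 per unit of net cost, so contributing nothing is still dominant.
At the Nash equilibrium no one contributes; group total payoff = 7 × 28 = 196.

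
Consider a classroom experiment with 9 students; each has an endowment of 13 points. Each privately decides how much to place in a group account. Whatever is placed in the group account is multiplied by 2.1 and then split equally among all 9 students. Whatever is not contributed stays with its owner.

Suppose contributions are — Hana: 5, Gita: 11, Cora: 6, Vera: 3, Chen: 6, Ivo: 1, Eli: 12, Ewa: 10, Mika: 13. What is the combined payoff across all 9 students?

190.70 points

Total contributed: 5 + 11 + 6 + 3 + 6 + 1 + 12 + 10 + 13 = 67; total kept: 9 × 13 − 67 = 50.
The group account pays out 2.1 × 67 = 140.70 in aggregate.
Group total = 50 + 140.70 = 190.70.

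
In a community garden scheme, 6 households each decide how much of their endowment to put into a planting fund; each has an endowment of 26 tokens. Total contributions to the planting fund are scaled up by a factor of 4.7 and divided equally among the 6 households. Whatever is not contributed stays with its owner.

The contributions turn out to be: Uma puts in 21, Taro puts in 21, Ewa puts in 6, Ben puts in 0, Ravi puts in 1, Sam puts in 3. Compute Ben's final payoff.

66.73 tokens

Total contributed: 21 + 21 + 6 + 0 + 1 + 3 = 52.
Each receives 4.7 × 52 / 6 = 40.73 from the planting fund.
Ben keeps 26 − 0 = 26, so Ben's payoff is 26 + 40.73 = 66.73.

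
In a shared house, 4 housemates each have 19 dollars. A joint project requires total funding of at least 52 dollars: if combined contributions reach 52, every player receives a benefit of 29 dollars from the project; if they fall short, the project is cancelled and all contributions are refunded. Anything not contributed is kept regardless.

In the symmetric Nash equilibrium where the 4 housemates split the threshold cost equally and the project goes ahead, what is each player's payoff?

35 dollars

Equal share of the threshold: 52/4 = 13.
At this profile no one gains by cutting their contribution: any cut drops the total below 52, the project is cancelled, contributions are refunded, and the deviator ends with 19, which is less than 19 − 13 + 29 = 35. Contributing more than 13 just wastes the excess. So contributing exactly 13 is a best response.
Each player's payoff: 19 − 13 + 29 = 35.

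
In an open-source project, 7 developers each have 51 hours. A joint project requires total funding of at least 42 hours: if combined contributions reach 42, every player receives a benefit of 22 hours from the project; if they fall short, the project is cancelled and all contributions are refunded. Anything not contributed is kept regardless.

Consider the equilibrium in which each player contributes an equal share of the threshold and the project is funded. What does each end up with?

67 hours

Equal share of the threshold: 42/7 = 6.
At this profile no one gains by cutting their contribution: any cut drops the total below 42, the project is cancelled, contributions are refunded, and the deviator ends with 51, which is less than 51 − 6 + 22 = 67. Contributing more than 6 just wastes the excess. So contributing exactly 6 is a best response.
Each player's payoff: 51 − 6 + 22 = 67.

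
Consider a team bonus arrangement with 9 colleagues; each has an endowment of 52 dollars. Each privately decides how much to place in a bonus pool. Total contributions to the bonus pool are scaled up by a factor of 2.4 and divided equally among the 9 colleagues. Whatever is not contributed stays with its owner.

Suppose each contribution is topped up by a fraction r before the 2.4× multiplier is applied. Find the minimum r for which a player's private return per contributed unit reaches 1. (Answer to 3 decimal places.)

With matching at rate r, one contributed unit becomes (1 + r) in the bonus pool and returns 2.4 × (1 + r) / 9 to the contributor.
Setting this equal to 1: 1 + r = 9/2.4 = 3.7500.
So the minimum matching rate is r = 3.7500 − 1 = 2.750.

2.750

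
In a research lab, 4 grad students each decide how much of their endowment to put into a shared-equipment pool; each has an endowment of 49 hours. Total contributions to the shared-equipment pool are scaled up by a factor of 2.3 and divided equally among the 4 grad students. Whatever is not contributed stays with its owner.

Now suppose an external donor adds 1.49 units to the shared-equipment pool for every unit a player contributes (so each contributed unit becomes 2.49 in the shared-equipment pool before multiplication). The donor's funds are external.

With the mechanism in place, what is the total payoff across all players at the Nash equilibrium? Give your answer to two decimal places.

The effective private return per unit is now 2.3 × 2.49 / 4 = 1.4318 > 1, so every player's dominant strategy flips to full contribution.
So the Nash equilibrium is full contribution by all 4; the group earns 2.3 × 2.49 × 196 = 1122.49.

1122.49 hours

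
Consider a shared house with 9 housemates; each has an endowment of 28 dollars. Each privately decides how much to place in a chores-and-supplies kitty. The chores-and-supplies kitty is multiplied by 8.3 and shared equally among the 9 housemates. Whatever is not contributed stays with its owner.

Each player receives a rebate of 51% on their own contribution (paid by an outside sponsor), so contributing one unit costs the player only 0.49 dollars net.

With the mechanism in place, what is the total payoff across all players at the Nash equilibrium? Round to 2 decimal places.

2220.12 dollars

With the mechanism, a contributed unit returns (8.3/9) / 0.49 = 1.8821 per unit of net cost to the contributor — now above 1 — so contributing fully is weakly dominant for every player.
So the Nash equilibrium is full contribution by all 9; the group earns 9 × (28 × 0.51 + 8.3 × 28) = 2220.12.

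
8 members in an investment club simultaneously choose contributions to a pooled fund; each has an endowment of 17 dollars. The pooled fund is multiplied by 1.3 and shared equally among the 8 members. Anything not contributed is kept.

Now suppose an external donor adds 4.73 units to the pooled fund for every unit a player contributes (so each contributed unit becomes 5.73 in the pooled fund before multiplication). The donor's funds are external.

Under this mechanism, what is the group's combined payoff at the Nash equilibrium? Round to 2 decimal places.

With the mechanism, a contributed unit returns 1.3 × 5.73 / 8 = 0.9311 per unit of net cost — still below 1 — so contributing 0 remains dominant for every player.
Everyone keeps their endowment and the group total is 8 × 17 = 136.

136.00 dollars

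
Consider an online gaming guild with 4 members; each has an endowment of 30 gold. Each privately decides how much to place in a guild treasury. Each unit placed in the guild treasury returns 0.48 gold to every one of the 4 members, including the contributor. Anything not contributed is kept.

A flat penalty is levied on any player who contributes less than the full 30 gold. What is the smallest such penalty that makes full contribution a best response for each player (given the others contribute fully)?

15.60 gold

Given the others contribute fully, the best deviation is to contribute 0 (any partial contribution still incurs the fine and gives up units whose private return 0.48 is below 1).
Deviating from 30 to 0 saves 30 gold but forfeits the deviator's share of the drop in the guild treasury: 0.48 × 30 = 14.40.
So the deviation gain is 30 − 14.40 = 15.60, and the fine must be at least 15.60 gold to wipe it out.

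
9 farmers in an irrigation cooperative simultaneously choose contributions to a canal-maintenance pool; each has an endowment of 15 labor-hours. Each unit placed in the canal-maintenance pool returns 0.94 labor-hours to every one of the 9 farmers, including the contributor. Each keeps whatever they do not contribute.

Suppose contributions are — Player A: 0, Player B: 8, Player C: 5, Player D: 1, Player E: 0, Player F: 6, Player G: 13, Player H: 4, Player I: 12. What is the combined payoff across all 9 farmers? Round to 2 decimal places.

Total contributed: 0 + 8 + 5 + 1 + 0 + 6 + 13 + 4 + 12 = 49; total kept: 9 × 15 − 49 = 86.
The canal-maintenance pool pays out 0.94 × 9 × 49 = 414.54 in aggregate.
Group total = 86 + 414.54 = 500.54.

500.54 labor-hours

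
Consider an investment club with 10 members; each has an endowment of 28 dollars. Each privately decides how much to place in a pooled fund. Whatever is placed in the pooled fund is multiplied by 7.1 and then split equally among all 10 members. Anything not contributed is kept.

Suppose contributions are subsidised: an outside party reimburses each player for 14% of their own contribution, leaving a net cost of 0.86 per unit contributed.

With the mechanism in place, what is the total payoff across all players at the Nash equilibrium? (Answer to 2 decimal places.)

With the mechanism, a contributed unit returns (7.1/10) / 0.86 = 0.8256 per unit of net cost — still below 1 — so contributing 0 remains dominant for every player.
At the Nash equilibrium no one contributes; group total payoff = 10 × 28 = 280.

280.00 dollars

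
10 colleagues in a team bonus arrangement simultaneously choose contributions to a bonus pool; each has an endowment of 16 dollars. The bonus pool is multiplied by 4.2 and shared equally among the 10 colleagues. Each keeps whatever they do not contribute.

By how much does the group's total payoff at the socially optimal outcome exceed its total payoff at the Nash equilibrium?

Each contributed unit returns 4.2/10 = 0.4200 to its contributor — below 1 — so contributing 0 is dominant for every player. At the Nash equilibrium everyone keeps their 16, and the group total is 10 × 16 = 160.
Each contributed unit returns 4.200 to the group as a whole (0.4200 to each of 10 players), which exceeds 1, so the social optimum is full contribution: group total = 4.200 × 160 = 672.00.
Efficiency loss = 672.00 − 160 = 512.00.

512.00 dollars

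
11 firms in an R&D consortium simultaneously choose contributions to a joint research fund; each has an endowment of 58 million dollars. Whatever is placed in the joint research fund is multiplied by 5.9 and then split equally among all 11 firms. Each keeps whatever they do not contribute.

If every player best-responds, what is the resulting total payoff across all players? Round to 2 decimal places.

638.00 million dollars

Each contributed unit returns 5.9/11 = 0.5364 to its contributor — below 1 — so contributing 0 is dominant for every player. At the Nash equilibrium everyone keeps their 58, and the group total is 11 × 58 = 638.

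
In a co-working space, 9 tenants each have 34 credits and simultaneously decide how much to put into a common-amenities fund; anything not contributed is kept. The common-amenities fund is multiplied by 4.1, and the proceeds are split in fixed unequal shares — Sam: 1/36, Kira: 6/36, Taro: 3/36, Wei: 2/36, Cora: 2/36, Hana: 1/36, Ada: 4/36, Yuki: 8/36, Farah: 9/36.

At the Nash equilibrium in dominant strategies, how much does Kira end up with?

57.23 credits

For player j, contributing a unit is worthwhile iff 4.1 × (j's share) ≥ 1, i.e. iff j's share is at least 0.2439.
Farah alone (share 9/36) is above the threshold, contributing 34; the remaining 8 contribute 0. Total contributed: 34.
Kira keeps 34 and receives 4.1 × 34 × 6/36 = 23.23 from the common-amenities fund, for a payoff of 57.23.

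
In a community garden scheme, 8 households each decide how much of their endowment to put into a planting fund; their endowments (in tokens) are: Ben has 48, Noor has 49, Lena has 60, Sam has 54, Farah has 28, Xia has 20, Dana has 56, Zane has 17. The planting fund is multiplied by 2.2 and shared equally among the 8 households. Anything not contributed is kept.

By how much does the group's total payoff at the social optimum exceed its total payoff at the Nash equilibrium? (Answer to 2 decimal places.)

398.40 tokens

The private return per contributed unit is 2.2/8 = 0.2750 < 1 for every player regardless of endowment, so the Nash equilibrium is zero contribution and the group total is Σ E_j = 48 + 49 + 60 + 54 + 28 + 20 + 56 + 17 = 332.
Each contributed unit returns 2.200 to the group, so the social optimum is full contribution by everyone: group total = 2.200 × 332 = 730.40.
Efficiency loss = (2.200 − 1) × 332 = 398.40.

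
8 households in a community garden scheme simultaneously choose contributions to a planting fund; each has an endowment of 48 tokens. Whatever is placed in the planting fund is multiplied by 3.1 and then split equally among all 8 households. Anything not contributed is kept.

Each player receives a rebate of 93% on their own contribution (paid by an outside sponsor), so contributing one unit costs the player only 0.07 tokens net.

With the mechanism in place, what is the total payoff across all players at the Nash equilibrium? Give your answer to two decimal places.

With the mechanism, a contributed unit returns (3.1/8) / 0.07 = 5.5357 per unit of net cost to the contributor — now above 1 — so contributing fully is weakly dominant for every player.
So the Nash equilibrium is full contribution by all 8; the group earns 8 × (48 × 0.93 + 3.1 × 48) = 1547.52.

1547.52 tokens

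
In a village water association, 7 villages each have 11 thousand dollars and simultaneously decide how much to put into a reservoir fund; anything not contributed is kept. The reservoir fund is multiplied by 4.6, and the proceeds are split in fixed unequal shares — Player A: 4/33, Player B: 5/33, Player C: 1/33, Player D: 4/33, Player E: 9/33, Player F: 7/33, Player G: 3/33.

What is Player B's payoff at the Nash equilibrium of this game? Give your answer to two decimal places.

A player with share s gets back 4.6·s per unit contributed, so full contribution is dominant for anyone with s > 1/4.6 = 0.2174 and zero contribution is dominant for anyone below.
Only Player E (9/33) clears that bar, contributing 11; the remaining 6 contribute 0. Total contributed: 11.
Player B keeps 11 and receives 4.6 × 11 × 5/33 = 7.67 from the reservoir fund, for a payoff of 18.67.

18.67 thousand dollars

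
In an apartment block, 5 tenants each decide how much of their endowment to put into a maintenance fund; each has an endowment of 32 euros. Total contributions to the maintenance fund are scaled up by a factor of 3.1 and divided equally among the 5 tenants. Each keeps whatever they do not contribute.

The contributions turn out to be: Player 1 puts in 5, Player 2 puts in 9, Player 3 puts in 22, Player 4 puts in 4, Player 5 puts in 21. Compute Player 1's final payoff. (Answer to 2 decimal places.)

64.82 euros

Total contributed: 5 + 9 + 22 + 4 + 21 = 61.
Each receives 3.1 × 61 / 5 = 37.82 from the maintenance fund.
Player 1 keeps 32 − 5 = 27, so Player 1's payoff is 27 + 37.82 = 64.82.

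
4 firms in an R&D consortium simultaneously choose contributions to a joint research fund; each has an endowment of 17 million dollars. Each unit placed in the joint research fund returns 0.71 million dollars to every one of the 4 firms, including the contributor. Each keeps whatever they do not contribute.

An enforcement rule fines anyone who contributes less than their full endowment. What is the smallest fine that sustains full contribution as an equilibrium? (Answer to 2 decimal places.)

4.93 million dollars

Given the others contribute fully, the best deviation is to contribute 0 (any partial contribution still incurs the fine and gives up units whose private return 0.71 is below 1).
Deviating from 17 to 0 saves 17 million dollars but forfeits the deviator's share of the drop in the joint research fund: 0.71 × 17 = 12.07.
So the deviation gain is 17 − 12.07 = 4.93, and the fine must be at least 4.93 million dollars to wipe it out.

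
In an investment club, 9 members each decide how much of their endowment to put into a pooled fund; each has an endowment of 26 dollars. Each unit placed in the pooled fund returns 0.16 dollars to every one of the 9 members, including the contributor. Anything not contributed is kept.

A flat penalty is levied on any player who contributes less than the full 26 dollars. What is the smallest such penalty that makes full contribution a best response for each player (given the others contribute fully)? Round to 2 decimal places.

21.84 dollars

Given the others contribute fully, the best deviation is to contribute 0 (any partial contribution still incurs the fine and gives up units whose private return 0.16 is below 1).
Deviating from 26 to 0 saves 26 dollars but forfeits the deviator's share of the drop in the pooled fund: 0.16 × 26 = 4.16.
So the deviation gain is 26 − 4.16 = 21.84, and the fine must be at least 21.84 dollars to wipe it out.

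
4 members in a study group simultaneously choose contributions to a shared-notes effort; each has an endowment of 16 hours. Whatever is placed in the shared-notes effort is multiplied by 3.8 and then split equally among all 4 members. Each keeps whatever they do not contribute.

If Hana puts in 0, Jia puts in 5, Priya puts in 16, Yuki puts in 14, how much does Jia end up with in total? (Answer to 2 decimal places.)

Total contributed: 0 + 5 + 16 + 14 = 35.
Each receives 3.8 × 35 / 4 = 33.25 from the shared-notes effort.
Jia keeps 16 − 5 = 11, so Jia's payoff is 11 + 33.25 = 44.25.

44.25 hours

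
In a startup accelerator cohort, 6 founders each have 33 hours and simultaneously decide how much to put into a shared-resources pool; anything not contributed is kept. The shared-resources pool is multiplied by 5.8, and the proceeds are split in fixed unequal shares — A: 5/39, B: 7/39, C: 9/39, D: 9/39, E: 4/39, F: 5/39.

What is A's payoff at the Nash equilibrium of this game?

Each unit j contributes comes back to j as 5.8 × (j's share), so j prefers to contribute only if that share exceeds 1/5.8 = 0.1724; otherwise keeping the unit dominates.
The shares above 0.1724 belong to B, C and D, contributing 33 each; the remaining 3 contribute 0. Total contributed: 99.
A keeps 33 and receives 5.8 × 99 × 5/39 = 73.62 from the shared-resources pool, for a payoff of 106.62.

106.62 hours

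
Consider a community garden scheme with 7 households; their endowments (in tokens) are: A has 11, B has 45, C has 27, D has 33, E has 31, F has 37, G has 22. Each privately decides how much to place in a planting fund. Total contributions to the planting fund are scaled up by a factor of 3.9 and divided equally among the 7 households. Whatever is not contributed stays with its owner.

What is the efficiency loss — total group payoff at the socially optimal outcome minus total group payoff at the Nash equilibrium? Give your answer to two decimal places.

The private return per contributed unit is 3.9/7 = 0.5571 < 1 for every player regardless of endowment, so the Nash equilibrium is zero contribution and the group total is Σ E_j = 11 + 45 + 27 + 33 + 31 + 37 + 22 = 206.
Each contributed unit returns 3.900 to the group, so the social optimum is full contribution by everyone: group total = 3.900 × 206 = 803.40.
Efficiency loss = (3.900 − 1) × 206 = 597.40.

597.40 tokens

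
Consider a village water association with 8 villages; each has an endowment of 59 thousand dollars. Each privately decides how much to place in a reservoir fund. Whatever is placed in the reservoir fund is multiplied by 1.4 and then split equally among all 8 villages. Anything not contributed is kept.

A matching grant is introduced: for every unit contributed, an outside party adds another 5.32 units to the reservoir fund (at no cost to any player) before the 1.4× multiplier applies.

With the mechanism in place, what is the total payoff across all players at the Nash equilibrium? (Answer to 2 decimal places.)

The effective private return per unit is now 1.4 × 6.32 / 8 = 1.1060 > 1, so every player's dominant strategy flips to full contribution.
At the Nash equilibrium everyone contributes 59. Group total payoff = 1.4 × 6.32 × 472 = 4176.26.

4176.26 thousand dollars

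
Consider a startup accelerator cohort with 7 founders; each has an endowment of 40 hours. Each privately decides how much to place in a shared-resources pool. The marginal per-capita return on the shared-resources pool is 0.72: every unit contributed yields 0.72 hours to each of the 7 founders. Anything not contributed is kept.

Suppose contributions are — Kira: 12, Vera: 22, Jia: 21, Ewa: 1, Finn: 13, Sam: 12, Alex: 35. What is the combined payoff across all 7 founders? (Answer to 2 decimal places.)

748.64 hours

Total contributed: 12 + 22 + 21 + 1 + 13 + 12 + 35 = 116; total kept: 7 × 40 − 116 = 164.
The shared-resources pool pays out 0.72 × 7 × 116 = 584.64 in aggregate.
Group total = 164 + 584.64 = 748.64.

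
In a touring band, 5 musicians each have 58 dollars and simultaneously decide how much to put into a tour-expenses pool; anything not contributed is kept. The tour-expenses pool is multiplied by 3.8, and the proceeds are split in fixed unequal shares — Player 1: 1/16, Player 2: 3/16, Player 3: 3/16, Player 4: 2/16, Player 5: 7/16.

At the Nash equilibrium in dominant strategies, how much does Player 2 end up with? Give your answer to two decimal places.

99.33 dollars

Each unit j contributes comes back to j as 3.8 × (j's share), so j prefers to contribute only if that share exceeds 1/3.8 = 0.2632; otherwise keeping the unit dominates.
Only Player 5 (7/16) clears that bar, contributing 58; the remaining 4 contribute 0. Total contributed: 58.
Player 2 keeps 58 and receives 3.8 × 58 × 3/16 = 41.33 from the tour-expenses pool, for a payoff of 99.33.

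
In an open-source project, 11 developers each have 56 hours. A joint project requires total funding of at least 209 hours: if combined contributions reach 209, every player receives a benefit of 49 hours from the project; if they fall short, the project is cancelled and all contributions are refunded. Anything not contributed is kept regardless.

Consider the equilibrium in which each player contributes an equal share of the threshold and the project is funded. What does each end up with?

86 hours

Equal share of the threshold: 209/11 = 19.
At this profile no one gains by cutting their contribution: any cut drops the total below 209, the project is cancelled, contributions are refunded, and the deviator ends with 56, which is less than 56 − 19 + 49 = 86. Contributing more than 19 just wastes the excess. So contributing exactly 19 is a best response.
Each player's payoff: 56 − 19 + 49 = 86.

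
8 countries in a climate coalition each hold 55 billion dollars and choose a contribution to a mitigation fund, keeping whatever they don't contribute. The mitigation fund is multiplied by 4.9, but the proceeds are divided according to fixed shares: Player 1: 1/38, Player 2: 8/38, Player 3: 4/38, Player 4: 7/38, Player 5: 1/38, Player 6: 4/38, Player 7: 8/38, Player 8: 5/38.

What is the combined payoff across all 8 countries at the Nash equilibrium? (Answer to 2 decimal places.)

869.00 billion dollars

For player j, contributing a unit is worthwhile iff 4.9 × (j's share) ≥ 1, i.e. iff j's share is at least 0.2041.
Player 2 and Player 7 clear that bar, contributing 55 each; the remaining 6 contribute 0. Total contributed: 110.
The mitigation fund pays out 4.9 × 110 = 539.00 in total (split across the unequal shares, but the aggregate is all that matters for the group sum).
The 6 free-riders keep 55 each, adding 330. Group total = 330 + 539.00 = 869.00.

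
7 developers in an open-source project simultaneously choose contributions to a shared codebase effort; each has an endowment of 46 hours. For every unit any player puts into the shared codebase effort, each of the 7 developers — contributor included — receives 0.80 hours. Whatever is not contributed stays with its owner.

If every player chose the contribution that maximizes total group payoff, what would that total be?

1803.20 hours

Each contributed unit returns 5.600 to the group as a whole (0.80 to each of 7 players), which exceeds 1, so the social optimum is full contribution: group total = 5.600 × 322 = 1803.20.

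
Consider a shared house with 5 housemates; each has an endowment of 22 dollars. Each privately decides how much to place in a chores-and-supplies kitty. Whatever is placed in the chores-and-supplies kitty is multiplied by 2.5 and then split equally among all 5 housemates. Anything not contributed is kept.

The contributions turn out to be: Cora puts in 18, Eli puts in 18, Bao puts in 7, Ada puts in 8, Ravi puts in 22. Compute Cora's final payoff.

40.50 dollars

Total contributed: 18 + 18 + 7 + 8 + 22 = 73.
Each receives 2.5 × 73 / 5 = 36.50 from the chores-and-supplies kitty.
Cora keeps 22 − 18 = 4, so Cora's payoff is 4 + 36.50 = 40.50.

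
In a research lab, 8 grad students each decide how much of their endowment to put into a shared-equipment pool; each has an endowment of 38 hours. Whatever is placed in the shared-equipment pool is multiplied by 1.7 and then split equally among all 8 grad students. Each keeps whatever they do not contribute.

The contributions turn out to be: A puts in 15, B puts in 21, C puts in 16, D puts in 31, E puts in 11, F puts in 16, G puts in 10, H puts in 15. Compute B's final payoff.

Total contributed: 15 + 21 + 16 + 31 + 11 + 16 + 10 + 15 = 135.
Each receives 1.7 × 135 / 8 = 28.69 from the shared-equipment pool.
B keeps 38 − 21 = 17, so B's payoff is 17 + 28.69 = 45.69.

45.69 hours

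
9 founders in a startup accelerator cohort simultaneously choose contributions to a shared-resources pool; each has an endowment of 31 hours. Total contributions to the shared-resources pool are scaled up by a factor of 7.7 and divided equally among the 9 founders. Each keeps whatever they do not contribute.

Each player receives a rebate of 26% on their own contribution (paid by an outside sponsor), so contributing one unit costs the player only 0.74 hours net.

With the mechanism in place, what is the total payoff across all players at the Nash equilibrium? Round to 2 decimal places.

With the mechanism, a contributed unit returns (7.7/9) / 0.74 = 1.1562 per unit of net cost to the contributor — now above 1 — so contributing fully is weakly dominant for every player.
At the Nash equilibrium everyone contributes 31. Group total payoff = 9 × (31 × 0.26 + 7.7 × 31) = 2220.84.

2220.84 hours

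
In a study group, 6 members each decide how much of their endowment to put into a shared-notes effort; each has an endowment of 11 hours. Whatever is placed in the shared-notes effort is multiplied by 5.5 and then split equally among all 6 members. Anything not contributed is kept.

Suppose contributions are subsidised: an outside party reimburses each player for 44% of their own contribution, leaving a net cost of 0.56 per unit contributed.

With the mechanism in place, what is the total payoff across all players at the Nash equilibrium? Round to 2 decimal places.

392.04 hours

The effective private return per unit is now (5.5/6) / 0.56 = 1.6369 > 1, so every player's dominant strategy flips to full contribution.
So the Nash equilibrium is full contribution by all 6; the group earns 6 × (11 × 0.44 + 5.5 × 11) = 392.04.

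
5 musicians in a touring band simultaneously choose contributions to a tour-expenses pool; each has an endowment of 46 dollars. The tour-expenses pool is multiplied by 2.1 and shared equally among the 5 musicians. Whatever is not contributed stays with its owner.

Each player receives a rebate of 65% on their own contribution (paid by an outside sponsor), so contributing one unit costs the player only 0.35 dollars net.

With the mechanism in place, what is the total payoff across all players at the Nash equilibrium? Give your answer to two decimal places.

632.50 dollars

Under the mechanism each unit contributed yields (2.1/5) / 0.35 = 1.2000 back to its contributor per unit of net cost, which exceeds 1, making full contribution the dominant choice for everyone.
So the Nash equilibrium is full contribution by all 5; the group earns 5 × (46 × 0.65 + 2.1 × 46) = 632.50.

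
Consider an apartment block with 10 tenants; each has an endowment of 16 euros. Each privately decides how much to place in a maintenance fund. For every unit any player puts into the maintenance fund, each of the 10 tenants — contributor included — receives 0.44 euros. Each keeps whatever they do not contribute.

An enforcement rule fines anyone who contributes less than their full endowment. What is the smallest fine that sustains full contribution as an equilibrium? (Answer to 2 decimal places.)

Given the others contribute fully, the best deviation is to contribute 0 (any partial contribution still incurs the fine and gives up units whose private return 0.44 is below 1).
Deviating from 16 to 0 saves 16 euros but forfeits the deviator's share of the drop in the maintenance fund: 0.44 × 16 = 7.04.
So the deviation gain is 16 − 7.04 = 8.96, and the fine must be at least 8.96 euros to wipe it out.

8.96 euros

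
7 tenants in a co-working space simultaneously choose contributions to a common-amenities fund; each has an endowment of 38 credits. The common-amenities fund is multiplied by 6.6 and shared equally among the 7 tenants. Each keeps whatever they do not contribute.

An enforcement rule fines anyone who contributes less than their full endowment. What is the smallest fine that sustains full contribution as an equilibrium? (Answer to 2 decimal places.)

2.17 credits

Given the others contribute fully, the best deviation is to contribute 0 (any partial contribution still incurs the fine and gives up units whose private return 0.9429 is below 1).
Deviating from 38 to 0 saves 38 credits but forfeits the deviator's share of the drop in the common-amenities fund: 6.6/7 × 38 = 35.83.
So the deviation gain is 38 − 35.83 = 2.17, and the fine must be at least 2.17 credits to wipe it out.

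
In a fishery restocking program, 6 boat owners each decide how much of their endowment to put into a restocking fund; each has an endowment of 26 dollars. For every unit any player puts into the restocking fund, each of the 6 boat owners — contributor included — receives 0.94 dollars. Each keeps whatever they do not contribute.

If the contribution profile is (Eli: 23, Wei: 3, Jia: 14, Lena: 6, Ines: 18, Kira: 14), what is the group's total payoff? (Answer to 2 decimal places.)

517.92 dollars

Total contributed: 23 + 3 + 14 + 6 + 18 + 14 = 78; total kept: 6 × 26 − 78 = 78.
The restocking fund pays out 0.94 × 6 × 78 = 439.92 in aggregate.
Group total = 78 + 439.92 = 517.92.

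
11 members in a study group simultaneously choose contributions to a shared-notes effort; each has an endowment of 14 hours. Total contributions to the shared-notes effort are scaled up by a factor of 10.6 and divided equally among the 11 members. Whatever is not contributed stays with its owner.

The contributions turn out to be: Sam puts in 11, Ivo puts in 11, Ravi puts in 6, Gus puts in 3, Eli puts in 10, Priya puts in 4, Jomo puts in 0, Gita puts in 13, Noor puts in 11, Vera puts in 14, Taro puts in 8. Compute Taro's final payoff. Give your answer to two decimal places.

Total contributed: 11 + 11 + 6 + 3 + 10 + 4 + 0 + 13 + 11 + 14 + 8 = 91.
Each receives 10.6 × 91 / 11 = 87.69 from the shared-notes effort.
Taro keeps 14 − 8 = 6, so Taro's payoff is 6 + 87.69 = 93.69.

93.69 hours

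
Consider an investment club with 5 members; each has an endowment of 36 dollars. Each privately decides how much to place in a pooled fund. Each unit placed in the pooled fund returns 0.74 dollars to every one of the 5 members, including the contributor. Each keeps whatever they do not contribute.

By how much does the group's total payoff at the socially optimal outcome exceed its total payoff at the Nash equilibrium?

The private return per contributed unit is 0.74 < 1, so contributing 0 is dominant for every player. At the Nash equilibrium everyone keeps their 36, and the group total is 5 × 36 = 180.
Each contributed unit returns 3.700 to the group as a whole (0.74 to each of 5 players), which exceeds 1, so the social optimum is full contribution: group total = 3.700 × 180 = 666.00.
Efficiency loss = 666.00 − 180 = 486.00.

486.00 dollars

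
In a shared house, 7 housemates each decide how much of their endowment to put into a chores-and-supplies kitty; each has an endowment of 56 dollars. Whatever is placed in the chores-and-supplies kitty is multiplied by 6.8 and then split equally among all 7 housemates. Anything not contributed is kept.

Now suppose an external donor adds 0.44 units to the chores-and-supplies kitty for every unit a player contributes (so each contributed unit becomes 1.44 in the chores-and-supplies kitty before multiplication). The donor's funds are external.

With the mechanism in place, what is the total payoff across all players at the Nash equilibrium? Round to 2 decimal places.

Under the mechanism each unit contributed yields 6.8 × 1.44 / 7 = 1.3989 back to its contributor per unit of net cost, which exceeds 1, making full contribution the dominant choice for everyone.
So the Nash equilibrium is full contribution by all 7; the group earns 6.8 × 1.44 × 392 = 3838.46.

3838.46 dollars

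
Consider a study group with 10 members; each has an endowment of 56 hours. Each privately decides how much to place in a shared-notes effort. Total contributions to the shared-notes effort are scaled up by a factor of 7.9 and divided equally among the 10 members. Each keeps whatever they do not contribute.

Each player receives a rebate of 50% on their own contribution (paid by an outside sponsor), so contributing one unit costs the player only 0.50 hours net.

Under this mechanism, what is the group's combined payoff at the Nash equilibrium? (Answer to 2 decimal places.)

The effective private return per unit is now (7.9/10) / 0.50 = 1.5800 > 1, so every player's dominant strategy flips to full contribution.
At the Nash equilibrium everyone contributes 56. Group total payoff = 10 × (56 × 0.50 + 7.9 × 56) = 4704.00.

4704.00 hours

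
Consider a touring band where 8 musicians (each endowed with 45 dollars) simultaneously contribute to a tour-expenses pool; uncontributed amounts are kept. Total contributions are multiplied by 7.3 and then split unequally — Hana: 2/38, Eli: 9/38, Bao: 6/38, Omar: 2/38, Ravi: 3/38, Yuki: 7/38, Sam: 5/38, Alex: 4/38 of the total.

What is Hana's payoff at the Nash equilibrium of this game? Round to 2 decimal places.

96.87 dollars

A player with share s gets back 7.3·s per unit contributed, so full contribution is dominant for anyone with s > 1/7.3 = 0.1370 and zero contribution is dominant for anyone below.
Eli, Bao and Yuki clear that bar, contributing 45 each; the remaining 5 contribute 0. Total contributed: 135.
Hana keeps 45 and receives 7.3 × 135 × 2/38 = 51.87 from the tour-expenses pool, for a payoff of 96.87.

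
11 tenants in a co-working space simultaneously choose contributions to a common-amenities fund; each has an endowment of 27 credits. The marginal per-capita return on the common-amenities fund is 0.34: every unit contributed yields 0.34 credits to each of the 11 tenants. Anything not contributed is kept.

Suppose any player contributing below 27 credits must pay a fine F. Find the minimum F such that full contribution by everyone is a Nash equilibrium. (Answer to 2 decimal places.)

Given the others contribute fully, the best deviation is to contribute 0 (any partial contribution still incurs the fine and gives up units whose private return 0.34 is below 1).
Deviating from 27 to 0 saves 27 credits but forfeits the deviator's share of the drop in the common-amenities fund: 0.34 × 27 = 9.18.
So the deviation gain is 27 − 9.18 = 17.82, and the fine must be at least 17.82 credits to wipe it out.

17.82 credits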